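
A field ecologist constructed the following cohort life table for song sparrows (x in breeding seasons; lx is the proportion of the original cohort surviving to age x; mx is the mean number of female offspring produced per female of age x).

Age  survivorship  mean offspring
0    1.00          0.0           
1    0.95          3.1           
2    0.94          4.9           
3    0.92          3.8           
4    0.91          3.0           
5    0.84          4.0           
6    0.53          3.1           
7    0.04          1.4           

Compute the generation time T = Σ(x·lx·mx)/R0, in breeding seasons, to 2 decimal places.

lx·mx: 0, 2.945, 4.606, 3.496, 2.73, 3.36, 1.643, 0.056 → R0 = 18.836
x·lx·mx: 0, 2.945, 9.212, 10.488, 10.92, 16.8, 9.858, 0.392 → Σ = 60.615
T = 60.615 / 18.836 = 3.21804… → 3.22

3.22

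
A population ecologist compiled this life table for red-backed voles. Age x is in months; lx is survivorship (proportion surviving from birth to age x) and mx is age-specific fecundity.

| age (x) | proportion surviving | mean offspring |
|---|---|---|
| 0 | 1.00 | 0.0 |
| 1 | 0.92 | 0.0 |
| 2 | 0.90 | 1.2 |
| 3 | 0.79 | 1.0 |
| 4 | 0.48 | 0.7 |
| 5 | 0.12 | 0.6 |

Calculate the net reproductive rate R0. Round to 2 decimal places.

lx·mx by age: 0, 0, 1.08, 0.79, 0.336, 0.072
R0 = Σ lx·mx = 2.278 → 2.28

2.28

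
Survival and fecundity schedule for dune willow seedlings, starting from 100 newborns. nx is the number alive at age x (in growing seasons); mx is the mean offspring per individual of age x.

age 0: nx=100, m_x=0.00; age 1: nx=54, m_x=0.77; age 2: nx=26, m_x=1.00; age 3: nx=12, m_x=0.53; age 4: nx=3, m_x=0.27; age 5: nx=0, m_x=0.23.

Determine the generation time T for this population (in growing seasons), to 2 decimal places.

1.55

lx = nx/n0 = nx/100: 1, 0.54, 0.26, 0.12, 0.03, 0
lx·mx: 0, 0.4158, 0.26, 0.0636, 0.0081, 0 → R0 = 0.7475
x·lx·mx: 0, 0.4158, 0.52, 0.1908, 0.0324, 0 → Σ = 1.159
T = 1.159 / 0.7475 = 1.550502… → 1.55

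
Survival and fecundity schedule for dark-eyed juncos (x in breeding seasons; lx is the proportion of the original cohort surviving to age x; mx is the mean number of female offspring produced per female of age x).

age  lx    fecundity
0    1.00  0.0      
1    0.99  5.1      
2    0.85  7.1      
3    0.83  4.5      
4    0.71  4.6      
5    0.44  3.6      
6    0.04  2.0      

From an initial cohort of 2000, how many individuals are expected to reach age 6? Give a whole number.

80

Expected survivors = N0 · l_6 = 2000 × 0.04 = 80 → 80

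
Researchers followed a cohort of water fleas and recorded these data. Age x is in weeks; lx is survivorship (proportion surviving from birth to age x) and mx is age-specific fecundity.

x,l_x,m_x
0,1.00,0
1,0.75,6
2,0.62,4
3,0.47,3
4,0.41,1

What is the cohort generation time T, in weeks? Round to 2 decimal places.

lx·mx: 0, 4.5, 2.48, 1.41, 0.41 → R0 = 8.8
x·lx·mx: 0, 4.5, 4.96, 4.23, 1.64 → Σ = 15.33
T = 15.33 / 8.8 = 1.742045… → 1.74

1.74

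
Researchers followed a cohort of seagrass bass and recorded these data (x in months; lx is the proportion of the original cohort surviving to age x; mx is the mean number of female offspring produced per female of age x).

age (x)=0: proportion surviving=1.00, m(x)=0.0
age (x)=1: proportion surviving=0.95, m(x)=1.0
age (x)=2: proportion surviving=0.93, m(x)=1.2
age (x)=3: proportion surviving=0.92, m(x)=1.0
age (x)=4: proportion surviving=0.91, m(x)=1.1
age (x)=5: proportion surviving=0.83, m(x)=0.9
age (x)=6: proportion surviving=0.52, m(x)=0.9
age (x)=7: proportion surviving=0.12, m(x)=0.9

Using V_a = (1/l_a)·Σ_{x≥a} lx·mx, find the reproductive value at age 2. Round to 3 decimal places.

lx·mx for x ≥ 2: 1.116, 0.92, 1.001, 0.747, 0.468, 0.108 → sum = 4.36
V_2 = 4.36 / l_2 = 4.36 / 0.93 = 4.688172… → 4.688

4.688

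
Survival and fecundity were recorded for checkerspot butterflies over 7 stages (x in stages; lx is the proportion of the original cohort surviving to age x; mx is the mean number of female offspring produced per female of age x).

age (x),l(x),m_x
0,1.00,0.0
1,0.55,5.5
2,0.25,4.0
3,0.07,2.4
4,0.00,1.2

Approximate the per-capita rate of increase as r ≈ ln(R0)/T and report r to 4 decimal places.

1.0871

R0 = Σ lx·mx = 0 + 3.025 + 1 + 0.168 + 0 = 4.193
Σ x·lx·mx = 5.529; T = 5.529/4.193 = 1.31863…
r ≈ ln(R0)/T = ln(4.193)/1.31863… = 1.087053… → 1.0871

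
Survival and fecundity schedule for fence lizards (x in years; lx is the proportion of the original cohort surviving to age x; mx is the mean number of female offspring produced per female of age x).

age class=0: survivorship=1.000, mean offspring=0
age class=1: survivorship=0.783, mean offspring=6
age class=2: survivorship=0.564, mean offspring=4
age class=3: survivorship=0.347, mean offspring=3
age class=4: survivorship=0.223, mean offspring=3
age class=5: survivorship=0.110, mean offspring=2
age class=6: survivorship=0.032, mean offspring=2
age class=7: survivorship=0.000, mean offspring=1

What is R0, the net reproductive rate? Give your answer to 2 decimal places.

lx·mx by age: 0, 4.698, 2.256, 1.041, 0.669, 0.22, 0.064, 0
R0 = Σ lx·mx = 8.948 → 8.95

8.95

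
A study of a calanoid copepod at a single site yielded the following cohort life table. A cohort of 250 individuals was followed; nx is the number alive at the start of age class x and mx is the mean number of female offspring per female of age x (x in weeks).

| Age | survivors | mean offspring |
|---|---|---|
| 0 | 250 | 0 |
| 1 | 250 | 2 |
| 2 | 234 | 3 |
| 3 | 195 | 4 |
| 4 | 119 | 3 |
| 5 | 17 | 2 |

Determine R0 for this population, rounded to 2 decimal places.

9.49

lx = nx/n0 = nx/250: 1, 1, 0.936, 0.78, 0.476, 0.068
lx·mx by age: 0, 2, 2.808, 3.12, 1.428, 0.136
R0 = Σ lx·mx = 9.492 → 9.49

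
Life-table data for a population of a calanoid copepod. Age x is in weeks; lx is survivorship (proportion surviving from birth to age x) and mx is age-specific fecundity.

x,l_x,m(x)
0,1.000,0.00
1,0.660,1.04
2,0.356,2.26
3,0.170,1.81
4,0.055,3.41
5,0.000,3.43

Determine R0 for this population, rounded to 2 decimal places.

lx·mx by age: 0, 0.6864, 0.80456, 0.3077, 0.18755, 0
R0 = Σ lx·mx = 1.98621 → 1.99

1.99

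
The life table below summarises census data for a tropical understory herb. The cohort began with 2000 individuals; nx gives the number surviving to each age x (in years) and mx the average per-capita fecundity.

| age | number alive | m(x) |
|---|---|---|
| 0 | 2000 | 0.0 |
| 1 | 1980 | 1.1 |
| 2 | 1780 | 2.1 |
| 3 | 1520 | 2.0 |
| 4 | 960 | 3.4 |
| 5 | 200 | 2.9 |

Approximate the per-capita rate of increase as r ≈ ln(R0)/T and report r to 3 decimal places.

0.684

lx = nx/n0 = nx/2000: 1, 0.99, 0.89, 0.76, 0.48, 0.1
R0 = Σ lx·mx = 0 + 1.089 + 1.869 + 1.52 + 1.632 + 0.29 = 6.4
Σ x·lx·mx = 17.365; T = 17.365/6.4 = 2.71328…
r ≈ ln(R0)/T = ln(6.4)/2.71328… = 0.68415… → 0.684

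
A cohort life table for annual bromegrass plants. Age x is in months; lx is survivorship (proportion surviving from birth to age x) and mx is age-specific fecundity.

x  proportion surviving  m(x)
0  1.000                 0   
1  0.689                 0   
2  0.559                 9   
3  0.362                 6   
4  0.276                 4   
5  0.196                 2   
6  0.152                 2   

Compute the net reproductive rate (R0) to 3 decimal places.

9.003

lx·mx by age: 0, 0, 5.031, 2.172, 1.104, 0.392, 0.304
R0 = Σ lx·mx = 9.003 → 9.003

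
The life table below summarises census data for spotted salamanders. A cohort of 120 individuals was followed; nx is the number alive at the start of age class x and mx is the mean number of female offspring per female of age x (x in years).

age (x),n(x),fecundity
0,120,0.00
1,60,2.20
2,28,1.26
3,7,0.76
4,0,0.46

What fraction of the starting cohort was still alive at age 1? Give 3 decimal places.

0.500

l_1 = n_1/n_0 = 60/120 = 0.5 → 0.500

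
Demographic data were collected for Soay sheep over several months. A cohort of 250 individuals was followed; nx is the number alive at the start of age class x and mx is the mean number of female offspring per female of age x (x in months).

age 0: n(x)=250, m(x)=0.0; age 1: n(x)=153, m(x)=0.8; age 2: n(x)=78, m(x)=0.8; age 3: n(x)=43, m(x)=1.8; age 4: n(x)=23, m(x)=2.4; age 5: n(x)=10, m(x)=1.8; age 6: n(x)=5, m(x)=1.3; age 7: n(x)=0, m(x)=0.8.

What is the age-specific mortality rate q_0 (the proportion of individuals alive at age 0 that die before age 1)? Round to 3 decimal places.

0.388

lx = nx/n0 = nx/250: 1, 0.612, 0.312, 0.172, 0.092, 0.04, 0.02, 0
q_0 = (l_0 − l_1) / l_0 = (1 − 0.612) / 1
     = 0.388 / 1 = 0.388 → 0.388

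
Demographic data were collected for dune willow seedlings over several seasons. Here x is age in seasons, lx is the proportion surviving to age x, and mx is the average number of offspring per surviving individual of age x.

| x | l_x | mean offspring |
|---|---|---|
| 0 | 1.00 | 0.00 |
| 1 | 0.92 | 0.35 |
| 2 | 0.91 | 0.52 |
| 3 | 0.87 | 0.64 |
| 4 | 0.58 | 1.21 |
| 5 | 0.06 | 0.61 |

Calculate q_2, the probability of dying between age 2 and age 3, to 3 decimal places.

0.044

q_2 = (l_2 − l_3) / l_2 = (0.91 − 0.87) / 0.91
     = 0.04 / 0.91 = 0.043956… → 0.044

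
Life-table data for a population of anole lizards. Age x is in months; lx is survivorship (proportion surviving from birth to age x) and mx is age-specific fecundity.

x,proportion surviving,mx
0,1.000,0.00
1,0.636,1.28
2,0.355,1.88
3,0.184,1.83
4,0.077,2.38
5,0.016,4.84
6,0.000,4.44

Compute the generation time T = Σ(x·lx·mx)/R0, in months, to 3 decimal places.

2.058

lx·mx: 0, 0.81408, 0.6674, 0.33672, 0.18326, 0.07744, 0 → R0 = 2.0789
x·lx·mx: 0, 0.81408, 1.3348, 1.01016, 0.73304, 0.3872, 0 → Σ = 4.27928
T = 4.27928 / 2.0789 = 2.058435… → 2.058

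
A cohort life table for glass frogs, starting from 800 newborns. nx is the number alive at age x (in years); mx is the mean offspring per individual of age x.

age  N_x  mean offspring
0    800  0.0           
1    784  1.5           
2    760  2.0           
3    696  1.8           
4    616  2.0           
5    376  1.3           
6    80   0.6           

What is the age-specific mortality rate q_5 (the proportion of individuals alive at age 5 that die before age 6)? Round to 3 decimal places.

0.787

lx = nx/n0 = nx/800: 1, 0.98, 0.95, 0.87, 0.77, 0.47, 0.1
q_5 = (l_5 − l_6) / l_5 = (0.47 − 0.1) / 0.47
     = 0.37 / 0.47 = 0.787234… → 0.787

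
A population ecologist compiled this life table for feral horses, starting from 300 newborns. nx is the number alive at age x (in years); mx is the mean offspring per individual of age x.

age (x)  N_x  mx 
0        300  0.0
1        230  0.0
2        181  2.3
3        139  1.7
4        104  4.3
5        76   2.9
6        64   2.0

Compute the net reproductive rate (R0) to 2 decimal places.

lx = nx/n0 = nx/300: 1, 0.76667…, 0.60333…, 0.46333…, 0.34667…, 0.25333…, 0.21333…
lx·mx by age: 0, 0, 1.387667…, 0.787667…, 1.490667…, 0.734667…, 0.426667…
R0 = Σ lx·mx = 4.827333… → 4.83

4.83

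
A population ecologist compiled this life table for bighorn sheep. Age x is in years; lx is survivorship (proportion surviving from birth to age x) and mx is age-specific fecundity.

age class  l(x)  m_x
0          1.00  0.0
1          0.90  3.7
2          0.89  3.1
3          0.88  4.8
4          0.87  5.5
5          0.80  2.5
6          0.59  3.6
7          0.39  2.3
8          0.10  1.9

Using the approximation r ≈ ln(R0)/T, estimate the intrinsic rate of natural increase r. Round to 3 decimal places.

R0 = Σ lx·mx = 0 + 3.33 + 2.759 + 4.224 + 4.785 + 2 + 2.124 + 0.897 + 0.19 = 20.309
Σ x·lx·mx = 71.203; T = 71.203/20.309 = 3.50598…
r ≈ ln(R0)/T = ln(20.309)/3.50598… = 0.85884… → 0.859

0.859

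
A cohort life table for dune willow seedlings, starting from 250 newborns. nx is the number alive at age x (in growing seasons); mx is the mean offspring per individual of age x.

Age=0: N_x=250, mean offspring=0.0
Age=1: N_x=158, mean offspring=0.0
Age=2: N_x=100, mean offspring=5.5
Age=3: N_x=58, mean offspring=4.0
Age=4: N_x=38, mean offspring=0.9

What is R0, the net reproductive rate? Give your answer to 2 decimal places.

lx = nx/n0 = nx/250: 1, 0.632, 0.4, 0.232, 0.152
lx·mx by age: 0, 0, 2.2, 0.928, 0.1368
R0 = Σ lx·mx = 3.2648 → 3.26

3.26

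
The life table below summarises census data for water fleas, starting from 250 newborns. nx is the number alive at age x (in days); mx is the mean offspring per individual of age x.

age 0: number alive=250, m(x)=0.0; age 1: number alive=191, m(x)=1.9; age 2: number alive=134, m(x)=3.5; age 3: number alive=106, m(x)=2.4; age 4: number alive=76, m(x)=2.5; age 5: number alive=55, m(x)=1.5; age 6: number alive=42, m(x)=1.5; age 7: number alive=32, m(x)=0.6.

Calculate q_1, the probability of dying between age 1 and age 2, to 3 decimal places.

0.298

lx = nx/n0 = nx/250: 1, 0.764, 0.536, 0.424, 0.304, 0.22, 0.168, 0.128
q_1 = (l_1 − l_2) / l_1 = (0.764 − 0.536) / 0.764
     = 0.228 / 0.764 = 0.298429… → 0.298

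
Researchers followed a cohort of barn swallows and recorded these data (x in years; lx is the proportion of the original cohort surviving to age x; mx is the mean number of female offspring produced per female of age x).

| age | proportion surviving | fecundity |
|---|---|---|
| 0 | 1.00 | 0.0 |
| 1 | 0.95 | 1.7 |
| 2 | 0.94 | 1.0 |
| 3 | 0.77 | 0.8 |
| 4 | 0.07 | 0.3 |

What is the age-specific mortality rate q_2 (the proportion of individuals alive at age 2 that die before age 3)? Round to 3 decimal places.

q_2 = (l_2 − l_3) / l_2 = (0.94 − 0.77) / 0.94
     = 0.17 / 0.94 = 0.180851… → 0.181

0.181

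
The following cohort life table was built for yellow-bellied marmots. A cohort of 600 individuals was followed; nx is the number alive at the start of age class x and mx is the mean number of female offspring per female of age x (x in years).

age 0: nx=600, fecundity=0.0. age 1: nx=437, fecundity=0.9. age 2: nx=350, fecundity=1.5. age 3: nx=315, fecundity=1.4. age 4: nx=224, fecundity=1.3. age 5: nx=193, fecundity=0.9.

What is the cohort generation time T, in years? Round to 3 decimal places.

lx = nx/n0 = nx/600: 1, 0.72833…, 0.58333…, 0.525, 0.37333…, 0.32167…
lx·mx: 0, 0.6555…, 0.875…, 0.735, 0.485333…, 0.2895… → R0 = 3.040333…
x·lx·mx: 0, 0.6555…, 1.75…, 2.205, 1.941333…, 1.4475… → Σ = 7.999333…
T = 7.999333… / 3.040333… = 2.631071… → 2.631

2.631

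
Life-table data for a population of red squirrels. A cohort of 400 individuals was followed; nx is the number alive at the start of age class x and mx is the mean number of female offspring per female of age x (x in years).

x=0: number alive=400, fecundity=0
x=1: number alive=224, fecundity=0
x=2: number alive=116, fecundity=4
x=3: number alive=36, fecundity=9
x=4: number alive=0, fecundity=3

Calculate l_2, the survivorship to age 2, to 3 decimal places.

l_2 = n_2/n_0 = 116/400 = 0.29 → 0.290

0.290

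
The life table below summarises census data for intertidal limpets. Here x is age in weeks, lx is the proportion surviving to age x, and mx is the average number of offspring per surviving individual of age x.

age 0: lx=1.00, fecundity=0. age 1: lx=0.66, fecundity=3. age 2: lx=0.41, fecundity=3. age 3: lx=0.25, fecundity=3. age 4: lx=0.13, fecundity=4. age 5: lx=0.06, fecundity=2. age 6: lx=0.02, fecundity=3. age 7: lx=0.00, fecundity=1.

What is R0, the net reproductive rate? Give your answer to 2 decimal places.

lx·mx by age: 0, 1.98, 1.23, 0.75, 0.52, 0.12, 0.06, 0
R0 = Σ lx·mx = 4.66 → 4.66

4.66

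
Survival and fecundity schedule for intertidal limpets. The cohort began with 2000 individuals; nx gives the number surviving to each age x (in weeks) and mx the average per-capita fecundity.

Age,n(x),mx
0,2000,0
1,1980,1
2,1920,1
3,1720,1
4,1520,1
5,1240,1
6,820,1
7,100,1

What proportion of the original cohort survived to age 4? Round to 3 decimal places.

l_4 = n_4/n_0 = 1520/2000 = 0.76 → 0.760

0.760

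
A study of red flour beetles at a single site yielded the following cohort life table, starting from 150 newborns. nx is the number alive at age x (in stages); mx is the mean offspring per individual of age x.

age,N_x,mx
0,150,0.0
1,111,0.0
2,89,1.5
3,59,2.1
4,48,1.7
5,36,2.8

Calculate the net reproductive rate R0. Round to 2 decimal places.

2.93

lx = nx/n0 = nx/150: 1, 0.74, 0.59333…, 0.39333…, 0.32, 0.24
lx·mx by age: 0, 0, 0.89…, 0.826…, 0.544, 0.672
R0 = Σ lx·mx = 2.932… → 2.93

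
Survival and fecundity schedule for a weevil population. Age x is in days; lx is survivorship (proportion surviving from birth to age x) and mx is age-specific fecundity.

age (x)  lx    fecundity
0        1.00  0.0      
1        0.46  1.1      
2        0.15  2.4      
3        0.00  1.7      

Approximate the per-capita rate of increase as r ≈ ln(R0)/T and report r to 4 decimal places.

R0 = Σ lx·mx = 0 + 0.506 + 0.36 + 0 = 0.866
Σ x·lx·mx = 1.226; T = 1.226/0.866 = 1.4157…
r ≈ ln(R0)/T = ln(0.866)/1.4157… = -0.101625… → -0.1016

-0.1016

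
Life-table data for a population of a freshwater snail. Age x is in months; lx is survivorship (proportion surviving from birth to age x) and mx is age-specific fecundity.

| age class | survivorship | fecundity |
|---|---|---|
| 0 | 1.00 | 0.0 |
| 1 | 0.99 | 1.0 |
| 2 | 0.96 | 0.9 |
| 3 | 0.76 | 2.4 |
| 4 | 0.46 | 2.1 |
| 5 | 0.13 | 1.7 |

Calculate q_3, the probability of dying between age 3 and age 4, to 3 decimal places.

0.395

q_3 = (l_3 − l_4) / l_3 = (0.76 − 0.46) / 0.76
     = 0.3 / 0.76 = 0.394737… → 0.395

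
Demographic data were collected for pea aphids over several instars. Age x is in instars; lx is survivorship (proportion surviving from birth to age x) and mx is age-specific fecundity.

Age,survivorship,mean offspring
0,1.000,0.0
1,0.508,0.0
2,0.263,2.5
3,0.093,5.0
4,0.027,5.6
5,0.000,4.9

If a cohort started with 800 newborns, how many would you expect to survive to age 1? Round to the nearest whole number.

406

Expected survivors = N0 · l_1 = 800 × 0.508 = 406.4 → 406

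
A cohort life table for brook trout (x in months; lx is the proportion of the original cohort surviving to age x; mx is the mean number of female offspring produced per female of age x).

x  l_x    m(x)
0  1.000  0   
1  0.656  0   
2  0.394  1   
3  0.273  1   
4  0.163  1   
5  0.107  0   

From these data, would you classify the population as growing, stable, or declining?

declining

R0 = Σ lx·mx = 0 + 0 + 0.394 + 0.273 + 0.163 + 0 = 0.83
R0 < 1, so the population is declining.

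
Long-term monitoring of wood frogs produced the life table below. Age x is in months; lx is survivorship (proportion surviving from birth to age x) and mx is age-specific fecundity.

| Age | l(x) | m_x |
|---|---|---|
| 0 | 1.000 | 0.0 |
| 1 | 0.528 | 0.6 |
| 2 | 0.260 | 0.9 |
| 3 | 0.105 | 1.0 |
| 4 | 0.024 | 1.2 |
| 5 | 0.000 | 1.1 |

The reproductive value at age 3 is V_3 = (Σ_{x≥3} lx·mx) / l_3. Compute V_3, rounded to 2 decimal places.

lx·mx for x ≥ 3: 0.105, 0.0288, 0 → sum = 0.1338
V_3 = 0.1338 / l_3 = 0.1338 / 0.105 = 1.274286… → 1.27

1.27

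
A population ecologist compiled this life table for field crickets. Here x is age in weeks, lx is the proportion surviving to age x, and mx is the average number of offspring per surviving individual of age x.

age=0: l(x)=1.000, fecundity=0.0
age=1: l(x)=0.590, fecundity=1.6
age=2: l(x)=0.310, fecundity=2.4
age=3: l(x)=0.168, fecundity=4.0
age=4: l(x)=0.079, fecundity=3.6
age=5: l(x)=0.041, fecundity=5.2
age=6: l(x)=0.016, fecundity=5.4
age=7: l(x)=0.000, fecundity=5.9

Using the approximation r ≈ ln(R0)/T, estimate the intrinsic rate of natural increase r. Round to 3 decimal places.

0.443

R0 = Σ lx·mx = 0 + 0.944 + 0.744 + 0.672 + 0.2844 + 0.2132 + 0.0864 + 0 = 2.944
Σ x·lx·mx = 7.17; T = 7.17/2.944 = 2.43546…
r ≈ ln(R0)/T = ln(2.944)/2.43546… = 0.44335… → 0.443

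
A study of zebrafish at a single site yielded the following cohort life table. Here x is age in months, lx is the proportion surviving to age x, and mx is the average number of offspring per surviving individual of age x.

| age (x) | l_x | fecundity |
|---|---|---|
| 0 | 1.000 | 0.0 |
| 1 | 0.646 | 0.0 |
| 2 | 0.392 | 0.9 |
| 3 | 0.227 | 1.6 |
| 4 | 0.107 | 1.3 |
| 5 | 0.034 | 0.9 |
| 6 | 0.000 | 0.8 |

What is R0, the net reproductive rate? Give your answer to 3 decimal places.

0.886

lx·mx by age: 0, 0, 0.3528, 0.3632, 0.1391, 0.0306, 0
R0 = Σ lx·mx = 0.8857 → 0.886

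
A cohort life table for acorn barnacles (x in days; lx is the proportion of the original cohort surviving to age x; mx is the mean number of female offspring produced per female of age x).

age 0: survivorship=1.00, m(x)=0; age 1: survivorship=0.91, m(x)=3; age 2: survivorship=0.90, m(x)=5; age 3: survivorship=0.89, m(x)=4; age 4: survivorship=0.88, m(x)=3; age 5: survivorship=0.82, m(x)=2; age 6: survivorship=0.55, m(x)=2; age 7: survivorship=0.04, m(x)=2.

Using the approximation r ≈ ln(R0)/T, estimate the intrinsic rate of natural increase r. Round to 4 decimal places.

0.9374

R0 = Σ lx·mx = 0 + 2.73 + 4.5 + 3.56 + 2.64 + 1.64 + 1.1 + 0.08 = 16.25
Σ x·lx·mx = 48.33; T = 48.33/16.25 = 2.97415…
r ≈ ln(R0)/T = ln(16.25)/2.97415… = 0.937441… → 0.9374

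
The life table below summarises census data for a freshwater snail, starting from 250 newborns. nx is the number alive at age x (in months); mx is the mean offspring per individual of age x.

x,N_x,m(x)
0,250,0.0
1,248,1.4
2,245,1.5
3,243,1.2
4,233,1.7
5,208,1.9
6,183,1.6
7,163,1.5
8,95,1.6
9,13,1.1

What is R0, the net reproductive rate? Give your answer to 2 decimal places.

lx = nx/n0 = nx/250: 1, 0.992, 0.98, 0.972, 0.932, 0.832, 0.732, 0.652, 0.38, 0.052
lx·mx by age: 0, 1.3888, 1.47, 1.1664, 1.5844, 1.5808, 1.1712, 0.978, 0.608, 0.0572
R0 = Σ lx·mx = 10.0048 → 10.00

10.00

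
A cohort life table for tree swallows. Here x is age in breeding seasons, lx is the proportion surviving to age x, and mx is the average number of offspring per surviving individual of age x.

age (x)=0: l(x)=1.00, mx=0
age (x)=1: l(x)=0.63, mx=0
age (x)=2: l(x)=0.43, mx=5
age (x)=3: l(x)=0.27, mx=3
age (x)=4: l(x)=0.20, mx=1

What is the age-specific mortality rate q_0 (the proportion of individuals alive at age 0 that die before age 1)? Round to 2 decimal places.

0.37

q_0 = (l_0 − l_1) / l_0 = (1 − 0.63) / 1
     = 0.37 / 1 = 0.37 → 0.37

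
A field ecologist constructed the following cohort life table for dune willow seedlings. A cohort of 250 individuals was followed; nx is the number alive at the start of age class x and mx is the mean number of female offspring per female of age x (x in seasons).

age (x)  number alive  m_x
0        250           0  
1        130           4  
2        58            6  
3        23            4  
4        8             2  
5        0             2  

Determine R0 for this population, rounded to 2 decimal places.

lx = nx/n0 = nx/250: 1, 0.52, 0.232, 0.092, 0.032, 0
lx·mx by age: 0, 2.08, 1.392, 0.368, 0.064, 0
R0 = Σ lx·mx = 3.904 → 3.90

3.90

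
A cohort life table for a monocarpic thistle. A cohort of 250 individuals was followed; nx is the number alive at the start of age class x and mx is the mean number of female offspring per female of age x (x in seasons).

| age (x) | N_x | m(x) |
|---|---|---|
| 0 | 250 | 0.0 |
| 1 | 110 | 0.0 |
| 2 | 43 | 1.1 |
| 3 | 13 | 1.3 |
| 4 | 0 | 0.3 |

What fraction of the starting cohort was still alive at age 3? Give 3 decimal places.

l_3 = n_3/n_0 = 13/250 = 0.052 → 0.052

0.052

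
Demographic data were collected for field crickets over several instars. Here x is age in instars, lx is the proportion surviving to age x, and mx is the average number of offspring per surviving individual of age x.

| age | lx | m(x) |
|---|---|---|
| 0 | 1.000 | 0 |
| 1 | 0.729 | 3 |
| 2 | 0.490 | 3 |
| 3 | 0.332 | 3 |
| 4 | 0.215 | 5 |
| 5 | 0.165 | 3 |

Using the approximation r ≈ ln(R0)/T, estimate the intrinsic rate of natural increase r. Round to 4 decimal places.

0.7641

R0 = Σ lx·mx = 0 + 2.187 + 1.47 + 0.996 + 1.075 + 0.495 = 6.223
Σ x·lx·mx = 14.89; T = 14.89/6.223 = 2.39274…
r ≈ ln(R0)/T = ln(6.223)/2.39274… = 0.764084… → 0.7641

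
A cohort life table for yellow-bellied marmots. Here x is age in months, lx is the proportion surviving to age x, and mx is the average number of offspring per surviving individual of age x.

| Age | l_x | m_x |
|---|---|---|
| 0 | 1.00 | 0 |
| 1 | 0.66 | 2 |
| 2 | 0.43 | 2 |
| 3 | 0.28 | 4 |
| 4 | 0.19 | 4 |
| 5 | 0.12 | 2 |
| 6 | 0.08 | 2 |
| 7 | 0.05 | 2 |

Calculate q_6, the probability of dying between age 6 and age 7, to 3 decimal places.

0.375

q_6 = (l_6 − l_7) / l_6 = (0.08 − 0.05) / 0.08
     = 0.03 / 0.08 = 0.375 → 0.375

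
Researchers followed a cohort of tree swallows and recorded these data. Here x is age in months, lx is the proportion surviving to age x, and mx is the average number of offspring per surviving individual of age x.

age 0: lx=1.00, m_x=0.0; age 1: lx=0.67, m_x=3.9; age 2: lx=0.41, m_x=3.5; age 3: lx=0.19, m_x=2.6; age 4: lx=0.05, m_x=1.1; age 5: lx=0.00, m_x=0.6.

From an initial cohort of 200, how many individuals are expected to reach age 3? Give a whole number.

38

Expected survivors = N0 · l_3 = 200 × 0.19 = 38 → 38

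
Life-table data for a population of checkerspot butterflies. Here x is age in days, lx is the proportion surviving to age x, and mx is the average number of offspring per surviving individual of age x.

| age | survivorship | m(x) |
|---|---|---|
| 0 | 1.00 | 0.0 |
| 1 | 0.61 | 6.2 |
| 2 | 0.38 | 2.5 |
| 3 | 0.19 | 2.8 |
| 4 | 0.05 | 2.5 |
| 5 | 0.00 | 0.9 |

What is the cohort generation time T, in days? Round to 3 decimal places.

1.443

lx·mx: 0, 3.782, 0.95, 0.532, 0.125, 0 → R0 = 5.389
x·lx·mx: 0, 3.782, 1.9, 1.596, 0.5, 0 → Σ = 7.778
T = 7.778 / 5.389 = 1.44331… → 1.443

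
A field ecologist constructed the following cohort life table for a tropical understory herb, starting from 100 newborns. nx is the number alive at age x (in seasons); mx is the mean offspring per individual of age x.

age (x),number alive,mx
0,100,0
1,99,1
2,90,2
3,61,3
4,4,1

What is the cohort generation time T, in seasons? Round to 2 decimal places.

2.20

lx = nx/n0 = nx/100: 1, 0.99, 0.9, 0.61, 0.04
lx·mx: 0, 0.99, 1.8, 1.83, 0.04 → R0 = 4.66
x·lx·mx: 0, 0.99, 3.6, 5.49, 0.16 → Σ = 10.24
T = 10.24 / 4.66 = 2.197425… → 2.20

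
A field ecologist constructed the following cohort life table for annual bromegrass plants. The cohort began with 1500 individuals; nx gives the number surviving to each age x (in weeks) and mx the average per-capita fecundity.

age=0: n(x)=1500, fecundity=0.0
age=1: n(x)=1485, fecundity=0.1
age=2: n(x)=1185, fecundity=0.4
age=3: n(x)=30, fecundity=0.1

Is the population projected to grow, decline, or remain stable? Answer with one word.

declining

lx = nx/n0 = nx/1500: 1, 0.99, 0.79, 0.02
R0 = Σ lx·mx = 0 + 0.099 + 0.316 + 0.002 = 0.417
R0 < 1, so the population is declining.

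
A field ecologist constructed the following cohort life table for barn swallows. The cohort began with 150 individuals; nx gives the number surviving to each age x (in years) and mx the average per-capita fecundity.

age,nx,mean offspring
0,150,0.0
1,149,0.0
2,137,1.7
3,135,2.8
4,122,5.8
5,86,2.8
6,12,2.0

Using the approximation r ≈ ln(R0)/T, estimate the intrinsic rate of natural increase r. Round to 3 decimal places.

0.646

lx = nx/n0 = nx/150: 1, 0.99333…, 0.91333…, 0.9, 0.81333…, 0.57333…, 0.08
R0 = Σ lx·mx = 0 + 0 + 1.55267… + 2.52 + 4.71733… + 1.60533… + 0.16 = 10.555333…
Σ x·lx·mx = 38.521333…; T = 38.521333…/10.555333… = 3.64947…
r ≈ ln(R0)/T = ln(10.555333…)/3.64947… = 0.64575… → 0.646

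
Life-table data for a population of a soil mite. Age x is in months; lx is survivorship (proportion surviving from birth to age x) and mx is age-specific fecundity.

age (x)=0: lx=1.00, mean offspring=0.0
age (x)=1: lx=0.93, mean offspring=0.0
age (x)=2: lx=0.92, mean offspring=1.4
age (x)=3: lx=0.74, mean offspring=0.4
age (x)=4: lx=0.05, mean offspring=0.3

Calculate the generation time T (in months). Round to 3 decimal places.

lx·mx: 0, 0, 1.288, 0.296, 0.015 → R0 = 1.599
x·lx·mx: 0, 0, 2.576, 0.888, 0.06 → Σ = 3.524
T = 3.524 / 1.599 = 2.203877… → 2.204

2.204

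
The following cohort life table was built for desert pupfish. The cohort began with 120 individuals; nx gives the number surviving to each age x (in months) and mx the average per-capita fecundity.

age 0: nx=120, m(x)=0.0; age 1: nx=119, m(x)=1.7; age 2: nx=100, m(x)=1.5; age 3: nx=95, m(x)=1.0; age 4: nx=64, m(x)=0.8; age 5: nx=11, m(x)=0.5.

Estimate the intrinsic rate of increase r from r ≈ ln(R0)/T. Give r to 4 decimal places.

lx = nx/n0 = nx/120: 1, 0.99167…, 0.83333…, 0.79167…, 0.53333…, 0.09167…
R0 = Σ lx·mx = 0 + 1.68583… + 1.25… + 0.79167… + 0.42667… + 0.04583… = 4.2…
Σ x·lx·mx = 8.496667…; T = 8.496667…/4.2… = 2.02302…
r ≈ ln(R0)/T = ln(4.2…)/2.02302… = 0.709379… → 0.7094

0.7094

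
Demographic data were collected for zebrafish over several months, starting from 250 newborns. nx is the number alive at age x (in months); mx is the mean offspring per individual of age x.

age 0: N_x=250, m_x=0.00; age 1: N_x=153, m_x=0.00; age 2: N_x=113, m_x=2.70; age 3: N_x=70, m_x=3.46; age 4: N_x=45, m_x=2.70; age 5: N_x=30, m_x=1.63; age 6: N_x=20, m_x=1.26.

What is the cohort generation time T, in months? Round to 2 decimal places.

lx = nx/n0 = nx/250: 1, 0.612, 0.452, 0.28, 0.18, 0.12, 0.08
lx·mx: 0, 0, 1.2204, 0.9688, 0.486, 0.1956, 0.1008 → R0 = 2.9716
x·lx·mx: 0, 0, 2.4408, 2.9064, 1.944, 0.978, 0.6048 → Σ = 8.874
T = 8.874 / 2.9716 = 2.98627… → 2.99

2.99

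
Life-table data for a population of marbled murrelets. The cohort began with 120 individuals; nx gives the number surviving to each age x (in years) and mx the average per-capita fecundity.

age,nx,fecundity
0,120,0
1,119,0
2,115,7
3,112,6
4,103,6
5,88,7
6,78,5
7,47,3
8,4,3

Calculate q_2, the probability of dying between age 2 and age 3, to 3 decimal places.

0.026

lx = nx/n0 = nx/120: 1, 0.99167…, 0.95833…, 0.93333…, 0.85833…, 0.73333…, 0.65, 0.39167…, 0.03333…
q_2 = (l_2 − l_3) / l_2 = (0.958333… − 0.933333…) / 0.958333…
     = 0.025… / 0.958333… = 0.026087… → 0.026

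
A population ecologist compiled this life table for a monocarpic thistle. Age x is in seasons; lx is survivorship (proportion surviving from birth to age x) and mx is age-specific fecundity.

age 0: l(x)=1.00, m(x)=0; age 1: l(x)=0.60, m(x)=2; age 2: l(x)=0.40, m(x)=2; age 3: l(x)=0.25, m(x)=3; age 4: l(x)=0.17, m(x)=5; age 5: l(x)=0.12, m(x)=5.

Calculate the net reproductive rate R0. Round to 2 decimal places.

lx·mx by age: 0, 1.2, 0.8, 0.75, 0.85, 0.6
R0 = Σ lx·mx = 4.2 → 4.20

4.20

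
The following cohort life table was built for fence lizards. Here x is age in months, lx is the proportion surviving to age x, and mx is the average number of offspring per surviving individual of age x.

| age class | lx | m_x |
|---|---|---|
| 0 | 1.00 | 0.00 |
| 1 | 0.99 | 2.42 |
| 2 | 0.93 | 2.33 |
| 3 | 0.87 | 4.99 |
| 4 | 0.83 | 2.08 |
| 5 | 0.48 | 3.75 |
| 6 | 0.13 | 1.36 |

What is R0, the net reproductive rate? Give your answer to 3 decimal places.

lx·mx by age: 0, 2.3958, 2.1669, 4.3413, 1.7264, 1.8, 0.1768
R0 = Σ lx·mx = 12.6072 → 12.607

12.607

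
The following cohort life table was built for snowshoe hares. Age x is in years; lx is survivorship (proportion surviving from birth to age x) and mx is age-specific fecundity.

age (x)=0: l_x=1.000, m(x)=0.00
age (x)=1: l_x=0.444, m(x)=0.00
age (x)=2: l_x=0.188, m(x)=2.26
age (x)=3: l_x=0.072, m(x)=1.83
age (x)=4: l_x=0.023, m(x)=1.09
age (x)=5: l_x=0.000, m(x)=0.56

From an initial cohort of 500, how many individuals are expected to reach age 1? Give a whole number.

222

Expected survivors = N0 · l_1 = 500 × 0.444 = 222 → 222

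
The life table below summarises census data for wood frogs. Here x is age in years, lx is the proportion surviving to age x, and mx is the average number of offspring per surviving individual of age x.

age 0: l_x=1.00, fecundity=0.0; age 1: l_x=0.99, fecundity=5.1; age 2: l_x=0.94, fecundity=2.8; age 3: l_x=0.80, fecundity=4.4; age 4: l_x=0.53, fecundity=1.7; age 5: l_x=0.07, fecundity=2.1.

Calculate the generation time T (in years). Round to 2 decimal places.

2.06

lx·mx: 0, 5.049, 2.632, 3.52, 0.901, 0.147 → R0 = 12.249
x·lx·mx: 0, 5.049, 5.264, 10.56, 3.604, 0.735 → Σ = 25.212
T = 25.212 / 12.249 = 2.05829… → 2.06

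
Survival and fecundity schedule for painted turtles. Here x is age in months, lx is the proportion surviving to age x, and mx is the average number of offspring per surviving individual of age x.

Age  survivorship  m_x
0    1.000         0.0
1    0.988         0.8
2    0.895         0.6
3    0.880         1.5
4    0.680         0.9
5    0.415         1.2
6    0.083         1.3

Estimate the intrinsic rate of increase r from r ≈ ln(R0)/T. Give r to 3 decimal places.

0.458

R0 = Σ lx·mx = 0 + 0.7904 + 0.537 + 1.32 + 0.612 + 0.498 + 0.1079 = 3.8653
Σ x·lx·mx = 11.4098; T = 11.4098/3.8653 = 2.95185…
r ≈ ln(R0)/T = ln(3.8653)/2.95185… = 0.45803… → 0.458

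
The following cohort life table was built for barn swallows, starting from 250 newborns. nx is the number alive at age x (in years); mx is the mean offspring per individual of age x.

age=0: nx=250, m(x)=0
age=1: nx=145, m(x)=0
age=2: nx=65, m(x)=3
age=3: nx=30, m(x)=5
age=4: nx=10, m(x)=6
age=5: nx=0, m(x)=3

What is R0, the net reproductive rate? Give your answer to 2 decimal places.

lx = nx/n0 = nx/250: 1, 0.58, 0.26, 0.12, 0.04, 0
lx·mx by age: 0, 0, 0.78, 0.6, 0.24, 0
R0 = Σ lx·mx = 1.62 → 1.62

1.62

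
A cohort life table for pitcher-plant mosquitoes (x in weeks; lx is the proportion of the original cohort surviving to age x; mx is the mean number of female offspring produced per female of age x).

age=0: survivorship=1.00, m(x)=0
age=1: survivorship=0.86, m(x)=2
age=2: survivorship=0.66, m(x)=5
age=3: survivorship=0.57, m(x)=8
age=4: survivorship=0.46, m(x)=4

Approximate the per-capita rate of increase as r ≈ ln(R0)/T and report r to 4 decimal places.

0.9473

R0 = Σ lx·mx = 0 + 1.72 + 3.3 + 4.56 + 1.84 = 11.42
Σ x·lx·mx = 29.36; T = 29.36/11.42 = 2.57093…
r ≈ ln(R0)/T = ln(11.42)/2.57093… = 0.947271… → 0.9473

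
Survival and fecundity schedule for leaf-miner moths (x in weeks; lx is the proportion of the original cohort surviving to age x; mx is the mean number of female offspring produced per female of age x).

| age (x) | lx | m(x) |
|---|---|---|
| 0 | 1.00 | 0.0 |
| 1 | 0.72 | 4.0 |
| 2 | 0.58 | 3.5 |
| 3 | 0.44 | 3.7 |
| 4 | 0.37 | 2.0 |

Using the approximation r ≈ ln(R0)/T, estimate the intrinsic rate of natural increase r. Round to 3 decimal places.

0.977

R0 = Σ lx·mx = 0 + 2.88 + 2.03 + 1.628 + 0.74 = 7.278
Σ x·lx·mx = 14.784; T = 14.784/7.278 = 2.03133…
r ≈ ln(R0)/T = ln(7.278)/2.03133… = 0.97712… → 0.977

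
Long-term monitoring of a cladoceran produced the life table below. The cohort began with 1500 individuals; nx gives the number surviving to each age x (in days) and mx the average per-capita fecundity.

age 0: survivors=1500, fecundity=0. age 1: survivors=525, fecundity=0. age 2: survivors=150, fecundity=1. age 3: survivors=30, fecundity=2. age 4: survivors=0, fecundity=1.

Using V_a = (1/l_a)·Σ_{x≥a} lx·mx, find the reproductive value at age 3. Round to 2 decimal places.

lx = nx/n0 = nx/1500: 1, 0.35, 0.1, 0.02, 0
lx·mx for x ≥ 3: 0.04, 0 → sum = 0.04
V_3 = 0.04 / l_3 = 0.04 / 0.02 = 2 → 2.00

2.00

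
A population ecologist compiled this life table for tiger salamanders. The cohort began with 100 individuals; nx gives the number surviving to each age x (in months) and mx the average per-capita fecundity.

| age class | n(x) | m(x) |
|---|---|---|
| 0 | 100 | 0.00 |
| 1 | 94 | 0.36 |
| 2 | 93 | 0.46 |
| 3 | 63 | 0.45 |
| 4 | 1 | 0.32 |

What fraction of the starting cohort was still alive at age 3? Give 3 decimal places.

l_3 = n_3/n_0 = 63/100 = 0.63 → 0.630

0.630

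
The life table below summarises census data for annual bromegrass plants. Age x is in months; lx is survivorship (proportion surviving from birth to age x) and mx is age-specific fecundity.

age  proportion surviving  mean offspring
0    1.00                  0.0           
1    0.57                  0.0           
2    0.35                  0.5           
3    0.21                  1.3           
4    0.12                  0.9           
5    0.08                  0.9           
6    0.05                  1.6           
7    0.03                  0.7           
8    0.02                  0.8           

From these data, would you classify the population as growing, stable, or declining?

R0 = Σ lx·mx = 0 + 0 + 0.175 + 0.273 + 0.108 + 0.072 + 0.08 + 0.021 + 0.016 = 0.745
R0 < 1, so the population is declining.

declining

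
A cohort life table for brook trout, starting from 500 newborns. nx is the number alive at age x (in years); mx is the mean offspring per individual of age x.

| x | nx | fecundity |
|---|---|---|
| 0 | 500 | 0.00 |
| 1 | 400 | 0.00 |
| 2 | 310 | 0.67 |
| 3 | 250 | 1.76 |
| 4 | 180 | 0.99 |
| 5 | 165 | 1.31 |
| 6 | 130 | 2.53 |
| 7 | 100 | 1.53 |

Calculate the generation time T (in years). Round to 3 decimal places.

lx = nx/n0 = nx/500: 1, 0.8, 0.62, 0.5, 0.36, 0.33, 0.26, 0.2
lx·mx: 0, 0, 0.4154, 0.88, 0.3564, 0.4323, 0.6578, 0.306 → R0 = 3.0479
x·lx·mx: 0, 0, 0.8308, 2.64, 1.4256, 2.1615, 3.9468, 2.142 → Σ = 13.1467
T = 13.1467 / 3.0479 = 4.313363… → 4.313

4.313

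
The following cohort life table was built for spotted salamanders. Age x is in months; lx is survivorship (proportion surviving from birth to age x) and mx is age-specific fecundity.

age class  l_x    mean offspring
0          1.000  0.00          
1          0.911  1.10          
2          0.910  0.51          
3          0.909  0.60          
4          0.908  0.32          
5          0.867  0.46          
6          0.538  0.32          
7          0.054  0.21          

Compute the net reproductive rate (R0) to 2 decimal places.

lx·mx by age: 0, 1.0021, 0.4641, 0.5454, 0.29056, 0.39882, 0.17216, 0.01134
R0 = Σ lx·mx = 2.88448 → 2.88

2.88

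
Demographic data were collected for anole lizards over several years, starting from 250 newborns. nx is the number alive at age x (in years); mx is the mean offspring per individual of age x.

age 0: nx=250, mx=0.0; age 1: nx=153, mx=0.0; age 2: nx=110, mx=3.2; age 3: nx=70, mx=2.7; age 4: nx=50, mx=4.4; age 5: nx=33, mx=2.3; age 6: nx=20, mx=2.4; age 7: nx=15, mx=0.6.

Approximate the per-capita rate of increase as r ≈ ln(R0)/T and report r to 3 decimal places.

lx = nx/n0 = nx/250: 1, 0.612, 0.44, 0.28, 0.2, 0.132, 0.08, 0.06
R0 = Σ lx·mx = 0 + 0 + 1.408 + 0.756 + 0.88 + 0.3036 + 0.192 + 0.036 = 3.5756
Σ x·lx·mx = 11.526; T = 11.526/3.5756 = 3.22351…
r ≈ ln(R0)/T = ln(3.5756)/3.22351… = 0.39526… → 0.395

0.395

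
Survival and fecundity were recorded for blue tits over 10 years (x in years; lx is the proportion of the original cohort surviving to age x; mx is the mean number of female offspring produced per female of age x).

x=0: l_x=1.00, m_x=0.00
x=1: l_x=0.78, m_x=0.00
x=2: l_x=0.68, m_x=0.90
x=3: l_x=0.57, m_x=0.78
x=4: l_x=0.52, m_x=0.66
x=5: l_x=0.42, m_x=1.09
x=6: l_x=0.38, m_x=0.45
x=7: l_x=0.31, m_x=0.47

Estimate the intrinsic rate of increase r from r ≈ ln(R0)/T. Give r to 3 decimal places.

R0 = Σ lx·mx = 0 + 0 + 0.612 + 0.4446 + 0.3432 + 0.4578 + 0.171 + 0.1457 = 2.1743
Σ x·lx·mx = 8.2655; T = 8.2655/2.1743 = 3.80145…
r ≈ ln(R0)/T = ln(2.1743)/3.80145… = 0.20432… → 0.204

0.204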